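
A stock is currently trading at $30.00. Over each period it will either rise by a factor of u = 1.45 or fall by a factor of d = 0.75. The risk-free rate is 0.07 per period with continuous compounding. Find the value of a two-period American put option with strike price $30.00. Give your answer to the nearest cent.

$3.77

Risk-neutral probability p = (e^0.07 − 0.75)/(1.45 − 0.75) = 0.3225/0.7000 = 0.4607
Terminal stock prices: S_uu = 63.08, S_ud = 32.62, S_dd = 16.88
Terminal payoffs (K − S): max(-33.08, 0) = 0, max(-2.625, 0) = 0, max(13.12, 0) = 13.12
Node u (S = 43.5): continuation = e^(−0.07)·[0.4607·0.0000 + 0.5393·0.0000] = 0.0000; exercise value = 0.0000 ≤ continuation, so V_u = 0.0000
Node d (S = 22.5): continuation = e^(−0.07)·[0.4607·0.0000 + 0.5393·13.1250] = 6.5995; exercise value = 7.5000 > continuation, so V_d = 7.5000 (exercise)
Node 0 (S = 30): continuation = e^(−0.07)·[0.4607·0.0000 + 0.5393·7.5000] = 3.7711; exercise value = 0.0000 ≤ continuation, so V_0 = 3.7711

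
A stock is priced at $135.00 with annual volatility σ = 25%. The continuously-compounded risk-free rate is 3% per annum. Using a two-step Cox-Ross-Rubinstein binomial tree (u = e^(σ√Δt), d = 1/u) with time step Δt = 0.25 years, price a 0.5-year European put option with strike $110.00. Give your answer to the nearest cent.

$1.20

CRR parameters: u = e^(σ√Δt) = e^(0.25·√0.25) = 1.1331, d = 1/u = 0.8825
Per-period rate: rΔt = 0.03·0.25 = 0.0075, so R = e^0.0075 = 1.0075
Risk-neutral probability p = (e^0.0075 − 0.8825)/(1.1331 − 0.8825) = 0.1250/0.2507 = 0.4988
Terminal stock prices: S_uu = 173.3, S_ud = 135, S_dd = 105.1
Terminal payoffs (K − S): max(-63.34, 0) = 0, max(-25, 0) = 0, max(4.862, 0) = 4.862
Node u (S = 153): V_u = e^(−0.0075)·[0.4988·0.0000 + 0.5012·0.0000] = 0.0000
Node d (S = 119.1): V_d = e^(−0.0075)·[0.4988·0.0000 + 0.5012·4.8619] = 2.4185
Node 0 (S = 135): V_0 = e^(−0.0075)·[0.4988·0.0000 + 0.5012·2.4185] = 1.2030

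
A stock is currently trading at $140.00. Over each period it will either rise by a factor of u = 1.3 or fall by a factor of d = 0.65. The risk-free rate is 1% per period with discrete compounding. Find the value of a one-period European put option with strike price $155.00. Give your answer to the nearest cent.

$28.27

Risk-neutral probability p = (1 + 0.01 − 0.65)/(1.3 − 0.65) = 0.3600/0.6500 = 0.5538
Terminal stock prices: S_u = 182, S_d = 91
Terminal payoffs (K − S): max(-27, 0) = 0, max(64, 0) = 64
Node 0 (S = 140): V_0 = 1/1.01·[0.5538·0.0000 + 0.4462·64.0000] = 28.2711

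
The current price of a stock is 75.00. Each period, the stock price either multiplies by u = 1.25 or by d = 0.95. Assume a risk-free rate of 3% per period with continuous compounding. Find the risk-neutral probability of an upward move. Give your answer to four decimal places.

p = 0.2682

Risk-neutral probability p = (e^0.03 − 0.95)/(1.25 − 0.95) = 0.0805/0.3000 = 0.2682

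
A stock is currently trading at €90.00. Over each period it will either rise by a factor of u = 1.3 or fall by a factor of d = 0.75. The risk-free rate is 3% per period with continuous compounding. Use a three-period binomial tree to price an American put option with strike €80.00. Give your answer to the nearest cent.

€9.82

Risk-neutral probability p = (e^0.03 − 0.75)/(1.3 − 0.75) = 0.2805/0.5500 = 0.5099
Terminal stock prices: S_uuu = 197.7, S_uud = 114.1, S_udd = 65.81, S_ddd = 37.97
Terminal payoffs (K − S): max(-117.7, 0) = 0, max(-34.08, 0) = 0, max(14.19, 0) = 14.19, max(42.03, 0) = 42.03
Node uu (S = 152.1): continuation = e^(−0.03)·[0.5099·0.0000 + 0.4901·0.0000] = 0.0000; exercise value = 0.0000 ≤ continuation, so V_uu = 0.0000
Node ud (S = 87.75): continuation = e^(−0.03)·[0.5099·0.0000 + 0.4901·14.1875] = 6.7476; exercise value = 0.0000 ≤ continuation, so V_ud = 6.7476
Node dd (S = 50.62): continuation = e^(−0.03)·[0.5099·14.1875 + 0.4901·42.0312] = 27.0106; exercise value = 29.3750 > continuation, so V_dd = 29.3750 (exercise)
Node u (S = 117): continuation = e^(−0.03)·[0.5099·0.0000 + 0.4901·6.7476] = 3.2091; exercise value = 0.0000 ≤ continuation, so V_u = 3.2091
Node d (S = 67.5): continuation = e^(−0.03)·[0.5099·6.7476 + 0.4901·29.3750] = 17.3097; exercise value = 12.5000 ≤ continuation, so V_d = 17.3097
Node 0 (S = 90): continuation = e^(−0.03)·[0.5099·3.2091 + 0.4901·17.3097] = 9.8205; exercise value = 0.0000 ≤ continuation, so V_0 = 9.8205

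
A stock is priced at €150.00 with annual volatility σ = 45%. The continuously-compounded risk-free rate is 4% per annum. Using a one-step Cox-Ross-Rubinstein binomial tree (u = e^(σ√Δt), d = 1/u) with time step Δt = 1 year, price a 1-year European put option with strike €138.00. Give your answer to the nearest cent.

CRR parameters: u = e^(σ√Δt) = e^(0.45·√1) = 1.5683, d = 1/u = 0.6376
Per-period rate: rΔt = 0.04·1 = 0.04, so R = e^0.04 = 1.0408
Risk-neutral probability p = (e^0.04 − 0.6376)/(1.5683 − 0.6376) = 0.4032/0.9307 = 0.4332
Terminal stock prices: S_u = 235.2, S_d = 95.64
Terminal payoffs (K − S): max(-97.25, 0) = 0, max(42.36, 0) = 42.36
Node 0 (S = 150): V_0 = e^(−0.04)·[0.4332·0.0000 + 0.5668·42.3558] = 23.0655

€23.07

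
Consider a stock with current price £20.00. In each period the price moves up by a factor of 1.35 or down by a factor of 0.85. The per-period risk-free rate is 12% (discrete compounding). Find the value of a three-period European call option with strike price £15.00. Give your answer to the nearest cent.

Risk-neutral probability p = (1 + 0.12 − 0.85)/(1.35 − 0.85) = 0.2700/0.5000 = 0.5400
Terminal stock prices: S_uuu = 49.21, S_uud = 30.98, S_udd = 19.51, S_ddd = 12.28
Terminal payoffs (S − K): max(34.21, 0) = 34.21, max(15.98, 0) = 15.98, max(4.507, 0) = 4.507, max(-2.718, 0) = 0
Node uu (S = 36.45): V_uu = 1/1.12·[0.5400·34.2075 + 0.4600·15.9825] = 23.0571
Node ud (S = 22.95): V_ud = 1/1.12·[0.5400·15.9825 + 0.4600·4.5075] = 9.5571
Node dd (S = 14.45): V_dd = 1/1.12·[0.5400·4.5075 + 0.4600·0.0000] = 2.1733
Node u (S = 27): V_u = 1/1.12·[0.5400·23.0571 + 0.4600·9.5571] = 15.0421
Node d (S = 17): V_d = 1/1.12·[0.5400·9.5571 + 0.4600·2.1733] = 5.5005
Node 0 (S = 20): V_0 = 1/1.12·[0.5400·15.0421 + 0.4600·5.5005] = 9.5116

£9.51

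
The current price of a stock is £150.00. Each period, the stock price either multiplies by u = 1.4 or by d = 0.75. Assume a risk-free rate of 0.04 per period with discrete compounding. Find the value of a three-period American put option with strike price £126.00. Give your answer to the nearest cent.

£13.72

Risk-neutral probability p = (1 + 0.04 − 0.75)/(1.4 − 0.75) = 0.2900/0.6500 = 0.4462
Terminal stock prices: S_uuu = 411.6, S_uud = 220.5, S_udd = 118.1, S_ddd = 63.28
Terminal payoffs (K − S): max(-285.6, 0) = 0, max(-94.5, 0) = 0, max(7.875, 0) = 7.875, max(62.72, 0) = 62.72
Node uu (S = 294): continuation = 1/1.04·[0.4462·0.0000 + 0.5538·0.0000] = 0.0000; exercise value = 0.0000 ≤ continuation, so V_uu = 0.0000
Node ud (S = 157.5): continuation = 1/1.04·[0.4462·0.0000 + 0.5538·7.8750] = 4.1938; exercise value = 0.0000 ≤ continuation, so V_ud = 4.1938
Node dd (S = 84.38): continuation = 1/1.04·[0.4462·7.8750 + 0.5538·62.7188] = 36.7788; exercise value = 41.6250 > continuation, so V_dd = 41.6250 (exercise)
Node u (S = 210): continuation = 1/1.04·[0.4462·0.0000 + 0.5538·4.1938] = 2.2334; exercise value = 0.0000 ≤ continuation, so V_u = 2.2334
Node d (S = 112.5): continuation = 1/1.04·[0.4462·4.1938 + 0.5538·41.6250] = 23.9663; exercise value = 13.5000 ≤ continuation, so V_d = 23.9663
Node 0 (S = 150): continuation = 1/1.04·[0.4462·2.2334 + 0.5538·23.9663] = 13.7212; exercise value = 0.0000 ≤ continuation, so V_0 = 13.7212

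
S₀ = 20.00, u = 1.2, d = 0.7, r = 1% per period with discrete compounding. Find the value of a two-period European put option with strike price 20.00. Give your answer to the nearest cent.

2.92

Risk-neutral probability p = (1 + 0.01 − 0.7)/(1.2 − 0.7) = 0.3100/0.5000 = 0.6200
Terminal stock prices: S_uu = 28.8, S_ud = 16.8, S_dd = 9.8
Terminal payoffs (K − S): max(-8.8, 0) = 0, max(3.2, 0) = 3.2, max(10.2, 0) = 10.2
Node u (S = 24): V_u = 1/1.01·[0.6200·0.0000 + 0.3800·3.2000] = 1.2040
Node d (S = 14): V_d = 1/1.01·[0.6200·3.2000 + 0.3800·10.2000] = 5.8020
Node 0 (S = 20): V_0 = 1/1.01·[0.6200·1.2040 + 0.3800·5.8020] = 2.9220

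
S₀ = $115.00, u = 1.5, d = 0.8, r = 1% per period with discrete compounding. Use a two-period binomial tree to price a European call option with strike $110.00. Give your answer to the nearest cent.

Risk-neutral probability p = (1 + 0.01 − 0.8)/(1.5 − 0.8) = 0.2100/0.7000 = 0.3000
Terminal stock prices: S_uu = 258.8, S_ud = 138, S_dd = 73.6
Terminal payoffs (S − K): max(148.8, 0) = 148.8, max(28, 0) = 28, max(-36.4, 0) = 0
Node u (S = 172.5): V_u = 1/1.01·[0.3000·148.7500 + 0.7000·28.0000] = 63.5891
Node d (S = 92): V_d = 1/1.01·[0.3000·28.0000 + 0.7000·0.0000] = 8.3168
Node 0 (S = 115): V_0 = 1/1.01·[0.3000·63.5891 + 0.7000·8.3168] = 24.6520

$24.65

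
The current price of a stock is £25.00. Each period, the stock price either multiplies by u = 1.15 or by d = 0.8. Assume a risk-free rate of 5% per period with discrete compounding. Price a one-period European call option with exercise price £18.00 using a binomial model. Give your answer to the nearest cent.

Risk-neutral probability p = (1 + 0.05 − 0.8)/(1.15 − 0.8) = 0.2500/0.3500 = 0.7143
Terminal stock prices: S_u = 28.75, S_d = 20
Terminal payoffs (S − K): max(10.75, 0) = 10.75, max(2, 0) = 2
Node 0 (S = 25): V_0 = 1/1.05·[0.7143·10.7500 + 0.2857·2.0000] = 7.8571

£7.86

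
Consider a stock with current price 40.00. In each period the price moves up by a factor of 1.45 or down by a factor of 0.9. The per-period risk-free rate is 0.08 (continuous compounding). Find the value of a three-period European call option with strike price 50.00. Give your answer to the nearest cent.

Risk-neutral probability p = (e^0.08 − 0.9)/(1.45 − 0.9) = 0.1833/0.5500 = 0.3332
Terminal stock prices: S_uuu = 121.9, S_uud = 75.69, S_udd = 46.98, S_ddd = 29.16
Terminal payoffs (S − K): max(71.94, 0) = 71.94, max(25.69, 0) = 25.69, max(-3.02, 0) = 0, max(-20.84, 0) = 0
Node uu (S = 84.1): V_uu = e^(−0.08)·[0.3332·71.9450 + 0.6668·25.6900] = 37.9442
Node ud (S = 52.2): V_ud = e^(−0.08)·[0.3332·25.6900 + 0.6668·0.0000] = 7.9030
Node dd (S = 32.4): V_dd = e^(−0.08)·[0.3332·0.0000 + 0.6668·0.0000] = 0.0000
Node u (S = 58): V_u = e^(−0.08)·[0.3332·37.9442 + 0.6668·7.9030] = 16.5369
Node d (S = 36): V_d = e^(−0.08)·[0.3332·7.9030 + 0.6668·0.0000] = 2.4312
Node 0 (S = 40): V_0 = e^(−0.08)·[0.3332·16.5369 + 0.6668·2.4312] = 6.5836

6.58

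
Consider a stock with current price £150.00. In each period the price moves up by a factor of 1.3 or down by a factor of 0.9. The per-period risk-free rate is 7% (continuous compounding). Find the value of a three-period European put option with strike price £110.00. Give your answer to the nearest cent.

Risk-neutral probability p = (e^0.07 − 0.9)/(1.3 − 0.9) = 0.1725/0.4000 = 0.4313
Terminal stock prices: S_uuu = 329.6, S_uud = 228.2, S_udd = 158, S_ddd = 109.4
Terminal payoffs (K − S): max(-219.6, 0) = 0, max(-118.2, 0) = 0, max(-47.95, 0) = 0, max(0.65, 0) = 0.65
Node uu (S = 253.5): V_uu = e^(−0.07)·[0.4313·0.0000 + 0.5687·0.0000] = 0.0000
Node ud (S = 175.5): V_ud = e^(−0.07)·[0.4313·0.0000 + 0.5687·0.0000] = 0.0000
Node dd (S = 121.5): V_dd = e^(−0.07)·[0.4313·0.0000 + 0.5687·0.6500] = 0.3447
Node u (S = 195): V_u = e^(−0.07)·[0.4313·0.0000 + 0.5687·0.0000] = 0.0000
Node d (S = 135): V_d = e^(−0.07)·[0.4313·0.0000 + 0.5687·0.3447] = 0.1828
Node 0 (S = 150): V_0 = e^(−0.07)·[0.4313·0.0000 + 0.5687·0.1828] = 0.0969

£0.10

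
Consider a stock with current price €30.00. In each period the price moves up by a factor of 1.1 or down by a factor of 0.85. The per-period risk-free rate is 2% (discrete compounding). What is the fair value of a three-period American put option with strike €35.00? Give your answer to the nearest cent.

Risk-neutral probability p = (1 + 0.02 − 0.85)/(1.1 − 0.85) = 0.1700/0.2500 = 0.6800
Terminal stock prices: S_uuu = 39.93, S_uud = 30.86, S_udd = 23.84, S_ddd = 18.42
Terminal payoffs (K − S): max(-4.93, 0) = 0, max(4.145, 0) = 4.145, max(11.16, 0) = 11.16, max(16.58, 0) = 16.58
Node uu (S = 36.3): continuation = 1/1.02·[0.6800·0.0000 + 0.3200·4.1450] = 1.3004; exercise value = 0.0000 ≤ continuation, so V_uu = 1.3004
Node ud (S = 28.05): continuation = 1/1.02·[0.6800·4.1450 + 0.3200·11.1575] = 6.2637; exercise value = 6.9500 > continuation, so V_ud = 6.9500 (exercise)
Node dd (S = 21.67): continuation = 1/1.02·[0.6800·11.1575 + 0.3200·16.5763] = 12.6387; exercise value = 13.3250 > continuation, so V_dd = 13.3250 (exercise)
Node u (S = 33): continuation = 1/1.02·[0.6800·1.3004 + 0.3200·6.9500] = 3.0473; exercise value = 2.0000 ≤ continuation, so V_u = 3.0473
Node d (S = 25.5): continuation = 1/1.02·[0.6800·6.9500 + 0.3200·13.3250] = 8.8137; exercise value = 9.5000 > continuation, so V_d = 9.5000 (exercise)
Node 0 (S = 30): continuation = 1/1.02·[0.6800·3.0473 + 0.3200·9.5000] = 5.0119; exercise value = 5.0000 ≤ continuation, so V_0 = 5.0119

€5.01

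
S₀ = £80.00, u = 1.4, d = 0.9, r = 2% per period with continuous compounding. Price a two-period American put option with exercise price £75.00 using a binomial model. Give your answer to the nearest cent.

£5.65

Risk-neutral probability p = (e^0.02 − 0.9)/(1.4 − 0.9) = 0.1202/0.5000 = 0.2404
Terminal stock prices: S_uu = 156.8, S_ud = 100.8, S_dd = 64.8
Terminal payoffs (K − S): max(-81.8, 0) = 0, max(-25.8, 0) = 0, max(10.2, 0) = 10.2
Node u (S = 112): continuation = e^(−0.02)·[0.2404·0.0000 + 0.7596·0.0000] = 0.0000; exercise value = 0.0000 ≤ continuation, so V_u = 0.0000
Node d (S = 72): continuation = e^(−0.02)·[0.2404·0.0000 + 0.7596·10.2000] = 7.5945; exercise value = 3.0000 ≤ continuation, so V_d = 7.5945
Node 0 (S = 80): continuation = e^(−0.02)·[0.2404·0.0000 + 0.7596·7.5945] = 5.6545; exercise value = 0.0000 ≤ continuation, so V_0 = 5.6545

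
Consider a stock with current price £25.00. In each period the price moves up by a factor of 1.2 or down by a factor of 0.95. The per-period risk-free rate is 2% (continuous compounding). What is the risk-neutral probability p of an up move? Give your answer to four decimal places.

Risk-neutral probability p = (e^0.02 − 0.95)/(1.2 − 0.95) = 0.0702/0.2500 = 0.2808

p = 0.2808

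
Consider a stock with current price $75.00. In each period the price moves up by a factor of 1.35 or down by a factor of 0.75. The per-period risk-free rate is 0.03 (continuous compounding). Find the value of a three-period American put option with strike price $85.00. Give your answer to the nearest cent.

$18.26

Risk-neutral probability p = (e^0.03 − 0.75)/(1.35 − 0.75) = 0.2805/0.6000 = 0.4674
Terminal stock prices: S_uuu = 184.5, S_uud = 102.5, S_udd = 56.95, S_ddd = 31.64
Terminal payoffs (K − S): max(-99.53, 0) = 0, max(-17.52, 0) = 0, max(28.05, 0) = 28.05, max(53.36, 0) = 53.36
Node uu (S = 136.7): continuation = e^(−0.03)·[0.4674·0.0000 + 0.5326·0.0000] = 0.0000; exercise value = 0.0000 ≤ continuation, so V_uu = 0.0000
Node ud (S = 75.94): continuation = e^(−0.03)·[0.4674·0.0000 + 0.5326·28.0469] = 14.4956; exercise value = 9.0625 ≤ continuation, so V_ud = 14.4956
Node dd (S = 42.19): continuation = e^(−0.03)·[0.4674·28.0469 + 0.5326·53.3594] = 40.3004; exercise value = 42.8125 > continuation, so V_dd = 42.8125 (exercise)
Node u (S = 101.2): continuation = e^(−0.03)·[0.4674·0.0000 + 0.5326·14.4956] = 7.4919; exercise value = 0.0000 ≤ continuation, so V_u = 7.4919
Node d (S = 56.25): continuation = e^(−0.03)·[0.4674·14.4956 + 0.5326·42.8125] = 28.7024; exercise value = 28.7500 > continuation, so V_d = 28.7500 (exercise)
Node 0 (S = 75): continuation = e^(−0.03)·[0.4674·7.4919 + 0.5326·28.7500] = 18.2574; exercise value = 10.0000 ≤ continuation, so V_0 = 18.2574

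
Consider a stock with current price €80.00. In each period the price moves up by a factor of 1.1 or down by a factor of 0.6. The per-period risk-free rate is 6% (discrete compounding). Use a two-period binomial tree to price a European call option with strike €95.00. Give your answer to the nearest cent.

€1.36

Risk-neutral probability p = (1 + 0.06 − 0.6)/(1.1 − 0.6) = 0.4600/0.5000 = 0.9200
Terminal stock prices: S_uu = 96.8, S_ud = 52.8, S_dd = 28.8
Terminal payoffs (S − K): max(1.8, 0) = 1.8, max(-42.2, 0) = 0, max(-66.2, 0) = 0
Node u (S = 88): V_u = 1/1.06·[0.9200·1.8000 + 0.0800·0.0000] = 1.5623
Node d (S = 48): V_d = 1/1.06·[0.9200·0.0000 + 0.0800·0.0000] = 0.0000
Node 0 (S = 80): V_0 = 1/1.06·[0.9200·1.5623 + 0.0800·0.0000] = 1.3559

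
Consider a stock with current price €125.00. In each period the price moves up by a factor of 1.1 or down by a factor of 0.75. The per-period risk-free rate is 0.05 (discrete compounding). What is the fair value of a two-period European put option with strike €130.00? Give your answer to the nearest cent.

Risk-neutral probability p = (1 + 0.05 − 0.75)/(1.1 − 0.75) = 0.3000/0.3500 = 0.8571
Terminal stock prices: S_uu = 151.3, S_ud = 103.1, S_dd = 70.31
Terminal payoffs (K − S): max(-21.25, 0) = 0, max(26.88, 0) = 26.88, max(59.69, 0) = 59.69
Node u (S = 137.5): V_u = 1/1.05·[0.8571·0.0000 + 0.1429·26.8750] = 3.6565
Node d (S = 93.75): V_d = 1/1.05·[0.8571·26.8750 + 0.1429·59.6875] = 30.0595
Node 0 (S = 125): V_0 = 1/1.05·[0.8571·3.6565 + 0.1429·30.0595] = 7.0746

€7.07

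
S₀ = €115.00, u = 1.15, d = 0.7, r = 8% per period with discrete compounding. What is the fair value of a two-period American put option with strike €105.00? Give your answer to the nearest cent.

Risk-neutral probability p = (1 + 0.08 − 0.7)/(1.15 − 0.7) = 0.3800/0.4500 = 0.8444
Terminal stock prices: S_uu = 152.1, S_ud = 92.57, S_dd = 56.35
Terminal payoffs (K − S): max(-47.09, 0) = 0, max(12.43, 0) = 12.43, max(48.65, 0) = 48.65
Node u (S = 132.2): continuation = 1/1.08·[0.8444·0.0000 + 0.1556·12.4250] = 1.7896; exercise value = 0.0000 ≤ continuation, so V_u = 1.7896
Node d (S = 80.5): continuation = 1/1.08·[0.8444·12.4250 + 0.1556·48.6500] = 16.7222; exercise value = 24.5000 > continuation, so V_d = 24.5000 (exercise)
Node 0 (S = 115): continuation = 1/1.08·[0.8444·1.7896 + 0.1556·24.5000] = 4.9281; exercise value = 0.0000 ≤ continuation, so V_0 = 4.9281

€4.93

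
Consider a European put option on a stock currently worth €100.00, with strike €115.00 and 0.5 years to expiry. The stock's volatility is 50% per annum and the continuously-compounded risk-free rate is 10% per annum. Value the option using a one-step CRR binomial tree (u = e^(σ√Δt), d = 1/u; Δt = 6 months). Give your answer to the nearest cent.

€22.00

CRR parameters: u = e^(σ√Δt) = e^(0.5·√0.5) = 1.4241, d = 1/u = 0.7022
Per-period rate: rΔt = 0.1·0.5 = 0.05, so R = e^0.05 = 1.0513
Risk-neutral probability p = (e^0.05 − 0.7022)/(1.4241 − 0.7022) = 0.3491/0.7219 = 0.4835
Terminal stock prices: S_u = 142.4, S_d = 70.22
Terminal payoffs (K − S): max(-27.41, 0) = 0, max(44.78, 0) = 44.78
Node 0 (S = 100): V_0 = e^(−0.05)·[0.4835·0.0000 + 0.5165·44.7811] = 21.9997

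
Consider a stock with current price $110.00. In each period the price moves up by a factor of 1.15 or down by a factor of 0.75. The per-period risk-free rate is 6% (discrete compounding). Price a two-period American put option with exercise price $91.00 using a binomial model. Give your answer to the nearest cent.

$1.80

Risk-neutral probability p = (1 + 0.06 − 0.75)/(1.15 − 0.75) = 0.3100/0.4000 = 0.7750
Terminal stock prices: S_uu = 145.5, S_ud = 94.87, S_dd = 61.88
Terminal payoffs (K − S): max(-54.47, 0) = 0, max(-3.875, 0) = 0, max(29.12, 0) = 29.12
Node u (S = 126.5): continuation = 1/1.06·[0.7750·0.0000 + 0.2250·0.0000] = 0.0000; exercise value = 0.0000 ≤ continuation, so V_u = 0.0000
Node d (S = 82.5): continuation = 1/1.06·[0.7750·0.0000 + 0.2250·29.1250] = 6.1822; exercise value = 8.5000 > continuation, so V_d = 8.5000 (exercise)
Node 0 (S = 110): continuation = 1/1.06·[0.7750·0.0000 + 0.2250·8.5000] = 1.8042; exercise value = 0.0000 ≤ continuation, so V_0 = 1.8042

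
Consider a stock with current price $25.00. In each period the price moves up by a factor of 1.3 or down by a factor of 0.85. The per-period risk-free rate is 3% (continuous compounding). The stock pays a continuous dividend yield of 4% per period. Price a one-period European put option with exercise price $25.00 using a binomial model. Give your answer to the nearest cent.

$2.51

Per-period risk-free factor R = e^0.03 = 1.0305; dividend-adjusted growth = e^(0.03−0.04) = 0.9900.
Risk-neutral probability p = (0.9900 − 0.85)/(1.3 − 0.85) = 0.1400/0.4500 = 0.3112
Terminal stock prices: S_u = 32.5, S_d = 21.25
Terminal payoffs (K − S): max(-7.5, 0) = 0, max(3.75, 0) = 3.75
Node 0 (S = 25): V_0 = e^(−0.03)·[0.3112·0.0000 + 0.6888·3.7500] = 2.5066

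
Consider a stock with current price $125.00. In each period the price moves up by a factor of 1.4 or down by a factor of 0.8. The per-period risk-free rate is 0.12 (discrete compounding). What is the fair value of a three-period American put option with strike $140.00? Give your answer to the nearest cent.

$18.98

Risk-neutral probability p = (1 + 0.12 − 0.8)/(1.4 − 0.8) = 0.3200/0.6000 = 0.5333
Terminal stock prices: S_uuu = 343, S_uud = 196, S_udd = 112, S_ddd = 64
Terminal payoffs (K − S): max(-203, 0) = 0, max(-56, 0) = 0, max(28, 0) = 28, max(76, 0) = 76
Node uu (S = 245): continuation = 1/1.12·[0.5333·0.0000 + 0.4667·0.0000] = 0.0000; exercise value = 0.0000 ≤ continuation, so V_uu = 0.0000
Node ud (S = 140): continuation = 1/1.12·[0.5333·0.0000 + 0.4667·28.0000] = 11.6667; exercise value = 0.0000 ≤ continuation, so V_ud = 11.6667
Node dd (S = 80): continuation = 1/1.12·[0.5333·28.0000 + 0.4667·76.0000] = 45.0000; exercise value = 60.0000 > continuation, so V_dd = 60.0000 (exercise)
Node u (S = 175): continuation = 1/1.12·[0.5333·0.0000 + 0.4667·11.6667] = 4.8611; exercise value = 0.0000 ≤ continuation, so V_u = 4.8611
Node d (S = 100): continuation = 1/1.12·[0.5333·11.6667 + 0.4667·60.0000] = 30.5556; exercise value = 40.0000 > continuation, so V_d = 40.0000 (exercise)
Node 0 (S = 125): continuation = 1/1.12·[0.5333·4.8611 + 0.4667·40.0000] = 18.9815; exercise value = 15.0000 ≤ continuation, so V_0 = 18.9815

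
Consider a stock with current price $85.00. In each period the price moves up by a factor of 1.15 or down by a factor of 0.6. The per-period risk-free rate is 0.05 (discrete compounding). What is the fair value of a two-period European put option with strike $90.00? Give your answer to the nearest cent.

$10.24

Risk-neutral probability p = (1 + 0.05 − 0.6)/(1.15 − 0.6) = 0.4500/0.5500 = 0.8182
Terminal stock prices: S_uu = 112.4, S_ud = 58.65, S_dd = 30.6
Terminal payoffs (K − S): max(-22.41, 0) = 0, max(31.35, 0) = 31.35, max(59.4, 0) = 59.4
Node u (S = 97.75): V_u = 1/1.05·[0.8182·0.0000 + 0.1818·31.3500] = 5.4286
Node d (S = 51): V_d = 1/1.05·[0.8182·31.3500 + 0.1818·59.4000] = 34.7143
Node 0 (S = 85): V_0 = 1/1.05·[0.8182·5.4286 + 0.1818·34.7143] = 10.2412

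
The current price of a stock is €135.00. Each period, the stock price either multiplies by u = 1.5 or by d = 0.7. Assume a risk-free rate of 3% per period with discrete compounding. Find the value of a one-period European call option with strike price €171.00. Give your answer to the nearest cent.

Risk-neutral probability p = (1 + 0.03 − 0.7)/(1.5 − 0.7) = 0.3300/0.8000 = 0.4125
Terminal stock prices: S_u = 202.5, S_d = 94.5
Terminal payoffs (S − K): max(31.5, 0) = 31.5, max(-76.5, 0) = 0
Node 0 (S = 135): V_0 = 1/1.03·[0.4125·31.5000 + 0.5875·0.0000] = 12.6153

€12.62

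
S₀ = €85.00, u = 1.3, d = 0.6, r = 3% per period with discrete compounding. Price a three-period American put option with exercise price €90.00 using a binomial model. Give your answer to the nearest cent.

€20.41

Risk-neutral probability p = (1 + 0.03 − 0.6)/(1.3 − 0.6) = 0.4300/0.7000 = 0.6143
Terminal stock prices: S_uuu = 186.7, S_uud = 86.19, S_udd = 39.78, S_ddd = 18.36
Terminal payoffs (K − S): max(-96.75, 0) = 0, max(3.81, 0) = 3.81, max(50.22, 0) = 50.22, max(71.64, 0) = 71.64
Node uu (S = 143.7): continuation = 1/1.03·[0.6143·0.0000 + 0.3857·3.8100] = 1.4268; exercise value = 0.0000 ≤ continuation, so V_uu = 1.4268
Node ud (S = 66.3): continuation = 1/1.03·[0.6143·3.8100 + 0.3857·50.2200] = 21.0786; exercise value = 23.7000 > continuation, so V_ud = 23.7000 (exercise)
Node dd (S = 30.6): continuation = 1/1.03·[0.6143·50.2200 + 0.3857·71.6400] = 56.7786; exercise value = 59.4000 > continuation, so V_dd = 59.4000 (exercise)
Node u (S = 110.5): continuation = 1/1.03·[0.6143·1.4268 + 0.3857·23.7000] = 9.7261; exercise value = 0.0000 ≤ continuation, so V_u = 9.7261
Node d (S = 51): continuation = 1/1.03·[0.6143·23.7000 + 0.3857·59.4000] = 36.3786; exercise value = 39.0000 > continuation, so V_d = 39.0000 (exercise)
Node 0 (S = 85): continuation = 1/1.03·[0.6143·9.7261 + 0.3857·39.0000] = 20.4053; exercise value = 5.0000 ≤ continuation, so V_0 = 20.4053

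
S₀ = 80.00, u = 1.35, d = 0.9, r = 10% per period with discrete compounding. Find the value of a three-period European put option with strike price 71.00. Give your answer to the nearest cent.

Risk-neutral probability p = (1 + 0.1 − 0.9)/(1.35 − 0.9) = 0.2000/0.4500 = 0.4444
Terminal stock prices: S_uuu = 196.8, S_uud = 131.2, S_udd = 87.48, S_ddd = 58.32
Terminal payoffs (K − S): max(-125.8, 0) = 0, max(-60.22, 0) = 0, max(-16.48, 0) = 0, max(12.68, 0) = 12.68
Node uu (S = 145.8): V_uu = 1/1.1·[0.4444·0.0000 + 0.5556·0.0000] = 0.0000
Node ud (S = 97.2): V_ud = 1/1.1·[0.4444·0.0000 + 0.5556·0.0000] = 0.0000
Node dd (S = 64.8): V_dd = 1/1.1·[0.4444·0.0000 + 0.5556·12.6800] = 6.4040
Node u (S = 108): V_u = 1/1.1·[0.4444·0.0000 + 0.5556·0.0000] = 0.0000
Node d (S = 72): V_d = 1/1.1·[0.4444·0.0000 + 0.5556·6.4040] = 3.2344
Node 0 (S = 80): V_0 = 1/1.1·[0.4444·0.0000 + 0.5556·3.2344] = 1.6335

1.63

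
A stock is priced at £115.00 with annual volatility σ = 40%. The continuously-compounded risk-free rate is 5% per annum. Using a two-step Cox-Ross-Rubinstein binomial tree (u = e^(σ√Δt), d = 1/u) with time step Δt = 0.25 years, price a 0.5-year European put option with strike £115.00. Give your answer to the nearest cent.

CRR parameters: u = e^(σ√Δt) = e^(0.4·√0.25) = 1.2214, d = 1/u = 0.8187
Per-period rate: rΔt = 0.05·0.25 = 0.0125, so R = e^0.0125 = 1.0126
Risk-neutral probability p = (e^0.0125 − 0.8187)/(1.2214 − 0.8187) = 0.1938/0.4027 = 0.4814
Terminal stock prices: S_uu = 171.6, S_ud = 115, S_dd = 77.09
Terminal payoffs (K − S): max(-56.56, 0) = 0, max(0, 0) = 0, max(37.91, 0) = 37.91
Node u (S = 140.5): V_u = e^(−0.0125)·[0.4814·0.0000 + 0.5186·0.0000] = 0.0000
Node d (S = 94.15): V_d = e^(−0.0125)·[0.4814·0.0000 + 0.5186·37.9132] = 19.4174
Node 0 (S = 115): V_0 = e^(−0.0125)·[0.4814·0.0000 + 0.5186·19.4174] = 9.9447

£9.94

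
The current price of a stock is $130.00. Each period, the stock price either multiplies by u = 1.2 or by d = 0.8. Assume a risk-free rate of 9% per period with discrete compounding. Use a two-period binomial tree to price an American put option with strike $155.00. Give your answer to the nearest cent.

Risk-neutral probability p = (1 + 0.09 − 0.8)/(1.2 − 0.8) = 0.2900/0.4000 = 0.7250
Terminal stock prices: S_uu = 187.2, S_ud = 124.8, S_dd = 83.2
Terminal payoffs (K − S): max(-32.2, 0) = 0, max(30.2, 0) = 30.2, max(71.8, 0) = 71.8
Node u (S = 156): continuation = 1/1.09·[0.7250·0.0000 + 0.2750·30.2000] = 7.6193; exercise value = 0.0000 ≤ continuation, so V_u = 7.6193
Node d (S = 104): continuation = 1/1.09·[0.7250·30.2000 + 0.2750·71.8000] = 38.2018; exercise value = 51.0000 > continuation, so V_d = 51.0000 (exercise)
Node 0 (S = 130): continuation = 1/1.09·[0.7250·7.6193 + 0.2750·51.0000] = 17.9348; exercise value = 25.0000 > continuation, so V_0 = 25.0000 (exercise)

$25.00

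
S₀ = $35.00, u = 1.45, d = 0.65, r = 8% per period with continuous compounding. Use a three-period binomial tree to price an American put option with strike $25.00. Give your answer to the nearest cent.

Risk-neutral probability p = (e^0.08 − 0.65)/(1.45 − 0.65) = 0.4333/0.8000 = 0.5416
Terminal stock prices: S_uuu = 106.7, S_uud = 47.83, S_udd = 21.44, S_ddd = 9.612
Terminal payoffs (K − S): max(-81.7, 0) = 0, max(-22.83, 0) = 0, max(3.558, 0) = 3.558, max(15.39, 0) = 15.39
Node uu (S = 73.59): continuation = e^(−0.08)·[0.5416·0.0000 + 0.4584·0.0000] = 0.0000; exercise value = 0.0000 ≤ continuation, so V_uu = 0.0000
Node ud (S = 32.99): continuation = e^(−0.08)·[0.5416·0.0000 + 0.4584·3.5581] = 1.5056; exercise value = 0.0000 ≤ continuation, so V_ud = 1.5056
Node dd (S = 14.79): continuation = e^(−0.08)·[0.5416·3.5581 + 0.4584·15.3881] = 8.2904; exercise value = 10.2125 > continuation, so V_dd = 10.2125 (exercise)
Node u (S = 50.75): continuation = e^(−0.08)·[0.5416·0.0000 + 0.4584·1.5056] = 0.6371; exercise value = 0.0000 ≤ continuation, so V_u = 0.6371
Node d (S = 22.75): continuation = e^(−0.08)·[0.5416·1.5056 + 0.4584·10.2125] = 5.0742; exercise value = 2.2500 ≤ continuation, so V_d = 5.0742
Node 0 (S = 35): continuation = e^(−0.08)·[0.5416·0.6371 + 0.4584·5.0742] = 2.4657; exercise value = 0.0000 ≤ continuation, so V_0 = 2.4657

$2.47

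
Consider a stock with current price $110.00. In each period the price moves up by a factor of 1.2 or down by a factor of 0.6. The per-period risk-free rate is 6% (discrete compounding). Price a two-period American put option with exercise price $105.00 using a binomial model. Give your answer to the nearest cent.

Risk-neutral probability p = (1 + 0.06 − 0.6)/(1.2 − 0.6) = 0.4600/0.6000 = 0.7667
Terminal stock prices: S_uu = 158.4, S_ud = 79.2, S_dd = 39.6
Terminal payoffs (K − S): max(-53.4, 0) = 0, max(25.8, 0) = 25.8, max(65.4, 0) = 65.4
Node u (S = 132): continuation = 1/1.06·[0.7667·0.0000 + 0.2333·25.8000] = 5.6792; exercise value = 0.0000 ≤ continuation, so V_u = 5.6792
Node d (S = 66): continuation = 1/1.06·[0.7667·25.8000 + 0.2333·65.4000] = 33.0566; exercise value = 39.0000 > continuation, so V_d = 39.0000 (exercise)
Node 0 (S = 110): continuation = 1/1.06·[0.7667·5.6792 + 0.2333·39.0000] = 12.6925; exercise value = 0.0000 ≤ continuation, so V_0 = 12.6925

$12.69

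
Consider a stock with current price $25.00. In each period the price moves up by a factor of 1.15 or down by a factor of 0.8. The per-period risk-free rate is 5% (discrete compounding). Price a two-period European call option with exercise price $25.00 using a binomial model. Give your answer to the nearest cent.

$3.73

Risk-neutral probability p = (1 + 0.05 − 0.8)/(1.15 − 0.8) = 0.2500/0.3500 = 0.7143
Terminal stock prices: S_uu = 33.06, S_ud = 23, S_dd = 16
Terminal payoffs (S − K): max(8.062, 0) = 8.062, max(-2, 0) = 0, max(-9, 0) = 0
Node u (S = 28.75): V_u = 1/1.05·[0.7143·8.0625 + 0.2857·0.0000] = 5.4847
Node d (S = 20): V_d = 1/1.05·[0.7143·0.0000 + 0.2857·0.0000] = 0.0000
Node 0 (S = 25): V_0 = 1/1.05·[0.7143·5.4847 + 0.2857·0.0000] = 3.7311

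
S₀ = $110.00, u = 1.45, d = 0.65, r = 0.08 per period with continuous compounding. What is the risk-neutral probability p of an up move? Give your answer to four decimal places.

Risk-neutral probability p = (e^0.08 − 0.65)/(1.45 − 0.65) = 0.4333/0.8000 = 0.5416

p = 0.5416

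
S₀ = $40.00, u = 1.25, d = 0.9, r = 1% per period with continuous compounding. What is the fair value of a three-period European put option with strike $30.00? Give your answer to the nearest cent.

$0.26

Risk-neutral probability p = (e^0.01 − 0.9)/(1.25 − 0.9) = 0.1101/0.3500 = 0.3144
Terminal stock prices: S_uuu = 78.12, S_uud = 56.25, S_udd = 40.5, S_ddd = 29.16
Terminal payoffs (K − S): max(-48.12, 0) = 0, max(-26.25, 0) = 0, max(-10.5, 0) = 0, max(0.84, 0) = 0.84
Node uu (S = 62.5): V_uu = e^(−0.01)·[0.3144·0.0000 + 0.6856·0.0000] = 0.0000
Node ud (S = 45): V_ud = e^(−0.01)·[0.3144·0.0000 + 0.6856·0.0000] = 0.0000
Node dd (S = 32.4): V_dd = e^(−0.01)·[0.3144·0.0000 + 0.6856·0.8400] = 0.5701
Node u (S = 50): V_u = e^(−0.01)·[0.3144·0.0000 + 0.6856·0.0000] = 0.0000
Node d (S = 36): V_d = e^(−0.01)·[0.3144·0.0000 + 0.6856·0.5701] = 0.3870
Node 0 (S = 40): V_0 = e^(−0.01)·[0.3144·0.0000 + 0.6856·0.3870] = 0.2627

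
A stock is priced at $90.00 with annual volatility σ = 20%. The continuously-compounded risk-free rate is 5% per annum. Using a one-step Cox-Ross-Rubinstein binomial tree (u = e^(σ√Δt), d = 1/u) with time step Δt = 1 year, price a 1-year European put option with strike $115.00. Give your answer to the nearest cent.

CRR parameters: u = e^(σ√Δt) = e^(0.2·√1) = 1.2214, d = 1/u = 0.8187
Per-period rate: rΔt = 0.05·1 = 0.05, so R = e^0.05 = 1.0513
Risk-neutral probability p = (e^0.05 − 0.8187)/(1.2214 − 0.8187) = 0.2325/0.4027 = 0.5775
Terminal stock prices: S_u = 109.9, S_d = 73.69
Terminal payoffs (K − S): max(5.074, 0) = 5.074, max(41.31, 0) = 41.31
Node 0 (S = 90): V_0 = e^(−0.05)·[0.5775·5.0738 + 0.4225·41.3142] = 19.3914

$19.39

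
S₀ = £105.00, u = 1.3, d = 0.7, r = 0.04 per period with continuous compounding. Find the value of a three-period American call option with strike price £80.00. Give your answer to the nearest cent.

£40.89

Risk-neutral probability p = (e^0.04 − 0.7)/(1.3 − 0.7) = 0.3408/0.6000 = 0.5680
Terminal stock prices: S_uuu = 230.7, S_uud = 124.2, S_udd = 66.88, S_ddd = 36.01
Terminal payoffs (S − K): max(150.7, 0) = 150.7, max(44.22, 0) = 44.22, max(-13.12, 0) = 0, max(-43.99, 0) = 0
Node uu (S = 177.5): continuation = e^(−0.04)·[0.5680·150.6850 + 0.4320·44.2150] = 100.5868; exercise value = 97.4500 ≤ continuation, so V_uu = 100.5868
Node ud (S = 95.55): continuation = e^(−0.04)·[0.5680·44.2150 + 0.4320·0.0000] = 24.1301; exercise value = 15.5500 ≤ continuation, so V_ud = 24.1301
Node dd (S = 51.45): continuation = e^(−0.04)·[0.5680·0.0000 + 0.4320·0.0000] = 0.0000; exercise value = 0.0000 ≤ continuation, so V_dd = 0.0000
Node u (S = 136.5): continuation = e^(−0.04)·[0.5680·100.5868 + 0.4320·24.1301] = 64.9099; exercise value = 56.5000 ≤ continuation, so V_u = 64.9099
Node d (S = 73.5): continuation = e^(−0.04)·[0.5680·24.1301 + 0.4320·0.0000] = 13.1689; exercise value = 0.0000 ≤ continuation, so V_d = 13.1689
Node 0 (S = 105): continuation = e^(−0.04)·[0.5680·64.9099 + 0.4320·13.1689] = 40.8900; exercise value = 25.0000 ≤ continuation, so V_0 = 40.8900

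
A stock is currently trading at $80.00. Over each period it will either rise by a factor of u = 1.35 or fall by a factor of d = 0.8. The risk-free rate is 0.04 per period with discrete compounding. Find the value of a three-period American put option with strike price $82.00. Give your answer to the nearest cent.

$12.22

Risk-neutral probability p = (1 + 0.04 − 0.8)/(1.35 − 0.8) = 0.2400/0.5500 = 0.4364
Terminal stock prices: S_uuu = 196.8, S_uud = 116.6, S_udd = 69.12, S_ddd = 40.96
Terminal payoffs (K − S): max(-114.8, 0) = 0, max(-34.64, 0) = 0, max(12.88, 0) = 12.88, max(41.04, 0) = 41.04
Node uu (S = 145.8): continuation = 1/1.04·[0.4364·0.0000 + 0.5636·0.0000] = 0.0000; exercise value = 0.0000 ≤ continuation, so V_uu = 0.0000
Node ud (S = 86.4): continuation = 1/1.04·[0.4364·0.0000 + 0.5636·12.8800] = 6.9804; exercise value = 0.0000 ≤ continuation, so V_ud = 6.9804
Node dd (S = 51.2): continuation = 1/1.04·[0.4364·12.8800 + 0.5636·41.0400] = 27.6462; exercise value = 30.8000 > continuation, so V_dd = 30.8000 (exercise)
Node u (S = 108): continuation = 1/1.04·[0.4364·0.0000 + 0.5636·6.9804] = 3.7831; exercise value = 0.0000 ≤ continuation, so V_u = 3.7831
Node d (S = 64): continuation = 1/1.04·[0.4364·6.9804 + 0.5636·30.8000] = 19.6212; exercise value = 18.0000 ≤ continuation, so V_d = 19.6212
Node 0 (S = 80): continuation = 1/1.04·[0.4364·3.7831 + 0.5636·19.6212] = 12.2212; exercise value = 2.0000 ≤ continuation, so V_0 = 12.2212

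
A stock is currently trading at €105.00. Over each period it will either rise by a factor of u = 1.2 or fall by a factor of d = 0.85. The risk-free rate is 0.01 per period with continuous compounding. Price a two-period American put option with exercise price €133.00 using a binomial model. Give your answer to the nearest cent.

€29.81

Risk-neutral probability p = (e^0.01 − 0.85)/(1.2 − 0.85) = 0.1601/0.3500 = 0.4573
Terminal stock prices: S_uu = 151.2, S_ud = 107.1, S_dd = 75.86
Terminal payoffs (K − S): max(-18.2, 0) = 0, max(25.9, 0) = 25.9, max(57.14, 0) = 57.14
Node u (S = 126): continuation = e^(−0.01)·[0.4573·0.0000 + 0.5427·25.9000] = 13.9164; exercise value = 7.0000 ≤ continuation, so V_u = 13.9164
Node d (S = 89.25): continuation = e^(−0.01)·[0.4573·25.9000 + 0.5427·57.1375] = 42.4266; exercise value = 43.7500 > continuation, so V_d = 43.7500 (exercise)
Node 0 (S = 105): continuation = e^(−0.01)·[0.4573·13.9164 + 0.5427·43.7500] = 29.8079; exercise value = 28.0000 ≤ continuation, so V_0 = 29.8079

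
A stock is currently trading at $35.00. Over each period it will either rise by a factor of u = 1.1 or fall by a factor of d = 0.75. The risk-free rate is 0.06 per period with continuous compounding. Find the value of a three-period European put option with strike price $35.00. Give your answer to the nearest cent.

$1.08

Risk-neutral probability p = (e^0.06 − 0.75)/(1.1 − 0.75) = 0.3118/0.3500 = 0.8910
Terminal stock prices: S_uuu = 46.59, S_uud = 31.76, S_udd = 21.66, S_ddd = 14.77
Terminal payoffs (K − S): max(-11.59, 0) = 0, max(3.237, 0) = 3.237, max(13.34, 0) = 13.34, max(20.23, 0) = 20.23
Node uu (S = 42.35): V_uu = e^(−0.06)·[0.8910·0.0000 + 0.1090·3.2375] = 0.3325
Node ud (S = 28.88): V_ud = e^(−0.06)·[0.8910·3.2375 + 0.1090·13.3438] = 4.0868
Node dd (S = 19.69): V_dd = e^(−0.06)·[0.8910·13.3438 + 0.1090·20.2344] = 13.2743
Node u (S = 38.5): V_u = e^(−0.06)·[0.8910·0.3325 + 0.1090·4.0868] = 0.6986
Node d (S = 26.25): V_d = e^(−0.06)·[0.8910·4.0868 + 0.1090·13.2743] = 4.7922
Node 0 (S = 35): V_0 = e^(−0.06)·[0.8910·0.6986 + 0.1090·4.7922] = 1.0783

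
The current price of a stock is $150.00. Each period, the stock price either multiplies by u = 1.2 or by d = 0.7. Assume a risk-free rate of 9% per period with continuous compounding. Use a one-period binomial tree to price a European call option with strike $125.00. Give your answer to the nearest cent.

Risk-neutral probability p = (e^0.09 − 0.7)/(1.2 − 0.7) = 0.3942/0.5000 = 0.7883
Terminal stock prices: S_u = 180, S_d = 105
Terminal payoffs (S − K): max(55, 0) = 55, max(-20, 0) = 0
Node 0 (S = 150): V_0 = e^(−0.09)·[0.7883·55.0000 + 0.2117·0.0000] = 39.6273

$39.63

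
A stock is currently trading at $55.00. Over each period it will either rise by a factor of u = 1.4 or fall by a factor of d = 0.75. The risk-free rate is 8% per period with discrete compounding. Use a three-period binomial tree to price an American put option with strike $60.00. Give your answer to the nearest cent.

$10.18

Risk-neutral probability p = (1 + 0.08 − 0.75)/(1.4 − 0.75) = 0.3300/0.6500 = 0.5077
Terminal stock prices: S_uuu = 150.9, S_uud = 80.85, S_udd = 43.31, S_ddd = 23.2
Terminal payoffs (K − S): max(-90.92, 0) = 0, max(-20.85, 0) = 0, max(16.69, 0) = 16.69, max(36.8, 0) = 36.8
Node uu (S = 107.8): continuation = 1/1.08·[0.5077·0.0000 + 0.4923·0.0000] = 0.0000; exercise value = 0.0000 ≤ continuation, so V_uu = 0.0000
Node ud (S = 57.75): continuation = 1/1.08·[0.5077·0.0000 + 0.4923·16.6875] = 7.6068; exercise value = 2.2500 ≤ continuation, so V_ud = 7.6068
Node dd (S = 30.94): continuation = 1/1.08·[0.5077·16.6875 + 0.4923·36.7969] = 24.6181; exercise value = 29.0625 > continuation, so V_dd = 29.0625 (exercise)
Node u (S = 77): continuation = 1/1.08·[0.5077·0.0000 + 0.4923·7.6068] = 3.4675; exercise value = 0.0000 ≤ continuation, so V_u = 3.4675
Node d (S = 41.25): continuation = 1/1.08·[0.5077·7.6068 + 0.4923·29.0625] = 16.8237; exercise value = 18.7500 > continuation, so V_d = 18.7500 (exercise)
Node 0 (S = 55): continuation = 1/1.08·[0.5077·3.4675 + 0.4923·18.7500] = 10.1770; exercise value = 5.0000 ≤ continuation, so V_0 = 10.1770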